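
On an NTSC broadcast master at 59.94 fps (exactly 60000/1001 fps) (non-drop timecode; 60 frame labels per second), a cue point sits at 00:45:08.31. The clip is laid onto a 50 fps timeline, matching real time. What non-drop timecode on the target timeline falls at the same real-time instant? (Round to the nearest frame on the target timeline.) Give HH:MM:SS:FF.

00:45:11:11

Source frame index: (0×3600 + 45×60 + 8) × 60 + 31 = 162511.
Real time: 162511 / (60000/1001) = 162673511/60000 s.
Target frame: (162673511/60000) × (50) = 162673511/1200 ≈ 135561.259 → 135561.
At 50 labels/s: frame 135561 → 00:45:11:11.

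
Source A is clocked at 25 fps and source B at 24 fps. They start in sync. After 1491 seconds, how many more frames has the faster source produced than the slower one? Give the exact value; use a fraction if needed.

A emits 25 × 1491 = 37275 frames; B emits 24 × 1491 = 35784.
Difference = 1491 frames; B is behind A.

1491 frames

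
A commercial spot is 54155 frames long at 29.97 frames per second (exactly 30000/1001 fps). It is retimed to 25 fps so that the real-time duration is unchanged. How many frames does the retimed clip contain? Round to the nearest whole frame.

45174 frames

Frames at target rate = 54155 × (25) / (30000/1001) = 10841831/240 ≈ 45174.296.
Nearest whole frame: 45174.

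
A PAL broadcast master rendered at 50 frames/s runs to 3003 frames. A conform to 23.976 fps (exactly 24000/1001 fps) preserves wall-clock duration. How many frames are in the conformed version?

Target frames = source frames × (target rate / source rate) = 3003 × (24000/1001)/(50) = 3003 × 480/1001 = 1440.

1440 frames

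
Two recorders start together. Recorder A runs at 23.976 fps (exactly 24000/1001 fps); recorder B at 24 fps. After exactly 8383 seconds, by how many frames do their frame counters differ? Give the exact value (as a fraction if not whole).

A emits 24000/1001 × 8383 = 201192000/1001 frames; B emits 24 × 8383 = 201192.
Difference = 201192/1001 frames (≈ 200.9910); B is ahead of A.

201192/1001 frames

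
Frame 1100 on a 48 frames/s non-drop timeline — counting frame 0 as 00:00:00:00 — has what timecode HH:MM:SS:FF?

00:00:22:44

1100 ÷ 48 = 22 full seconds, remainder 44 frames.
22 s = 0 h 0 min 22 s.
Timecode: 00:00:22:44.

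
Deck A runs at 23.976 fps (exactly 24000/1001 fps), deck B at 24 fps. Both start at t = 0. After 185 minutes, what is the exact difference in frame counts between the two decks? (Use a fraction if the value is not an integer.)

185 min = 11100 s.
A emits 24000/1001 × 11100 = 266400000/1001 frames; B emits 24 × 11100 = 266400.
Difference = 266400/1001 frames (≈ 266.1339); B is ahead of A.

266400/1001 frames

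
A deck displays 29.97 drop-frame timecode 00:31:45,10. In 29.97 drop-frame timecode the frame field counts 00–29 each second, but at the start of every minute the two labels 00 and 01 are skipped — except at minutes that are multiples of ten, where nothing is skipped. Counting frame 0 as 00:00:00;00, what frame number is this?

57104

Complete 10-minute blocks: 3, each 17982 frames → 53946.
Remaining 1 whole minute in the current block: 1800 + 0 × 1798 = 1800 frames.
Within the current minute: 45 × 30 + 10 − 2 = 1358 (labels ;00/;01 skipped at this minute). Total = 53946 + 1800 + 1358 = 57104.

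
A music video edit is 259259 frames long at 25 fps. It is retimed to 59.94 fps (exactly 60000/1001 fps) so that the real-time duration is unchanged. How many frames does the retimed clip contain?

621600 frames

Target frames = source frames × (target rate / source rate) = 259259 × (60000/1001)/(25) = 259259 × 2400/1001 = 621600.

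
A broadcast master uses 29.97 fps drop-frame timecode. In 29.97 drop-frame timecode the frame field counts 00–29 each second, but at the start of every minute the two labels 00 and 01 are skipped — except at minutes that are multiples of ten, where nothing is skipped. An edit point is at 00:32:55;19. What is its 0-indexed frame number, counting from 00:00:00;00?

59211

As if non-drop at 30 labels/s: (0 × 3600 + 32 × 60 + 55) × 30 + 19 = 59269.
Minute boundaries passed: 32; those not divisible by 10: 32 − 3 = 29; dropped labels = 2 × 29 = 58.
Actual frame index = 59269 − 58 = 59211.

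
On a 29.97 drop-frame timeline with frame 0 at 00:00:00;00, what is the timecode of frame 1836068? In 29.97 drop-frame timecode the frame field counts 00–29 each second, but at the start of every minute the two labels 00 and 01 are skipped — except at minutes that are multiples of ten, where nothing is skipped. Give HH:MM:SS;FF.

17:01:03;16

Each 10-minute DF block holds 10 × 60 × 30 − 9 × 2 = 17982 frames. 1836068 ÷ 17982 → 102 full blocks, remainder 1904.
Within the partial block the first minute is 1800 frames and each further minute 1798, so 1 further minute boundary passed. Total skipped labels = 18 × 102 + 2 × 1 = 1838.
Non-drop label index = 1836068 + 1838 = 1837906; at 30 labels/s that is 17:01:03:16, i.e. DF 17:01:03;16.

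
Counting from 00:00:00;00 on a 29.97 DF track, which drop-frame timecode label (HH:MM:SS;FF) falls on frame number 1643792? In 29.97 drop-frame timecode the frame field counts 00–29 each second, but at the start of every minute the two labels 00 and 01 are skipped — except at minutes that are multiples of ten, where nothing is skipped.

Ten DF minutes hold 17982 frames, so frame 1643792 lies in block 91 (frames 1636362–1654343) with 7430 frames into that block.
The block's first minute is 1800 frames and the rest 1798 each; 7430 frames reaches minute 4, so 91 × 18 + 4 × 2 = 1646 labels have been skipped so far.
Adding those back, label number 1643792 + 1646 = 1645438 at 30 labels/s is 54847 s + 28 f = 15 h 14 min 7 s frame 28, i.e. 15:14:07;28.

15:14:07;28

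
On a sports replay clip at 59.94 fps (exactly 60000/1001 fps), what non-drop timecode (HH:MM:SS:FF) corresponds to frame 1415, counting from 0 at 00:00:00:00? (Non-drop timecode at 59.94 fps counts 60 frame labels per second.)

1415 ÷ 60 = 23 full seconds, remainder 35 frames.
23 s = 0 h 0 min 23 s.
Timecode: 00:00:23:35.

00:00:23:35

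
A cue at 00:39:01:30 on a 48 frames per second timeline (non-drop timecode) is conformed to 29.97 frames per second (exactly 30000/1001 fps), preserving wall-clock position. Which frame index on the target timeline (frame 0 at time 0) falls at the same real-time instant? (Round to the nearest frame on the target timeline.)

frame 70179

Source frame index: (0×3600 + 39×60 + 1) × 48 + 30 = 112398.
Real time: 112398 / (48) = 18733/8 s.
Target frame: (18733/8) × (30000/1001) = 491250/7 ≈ 70178.571 → 70179.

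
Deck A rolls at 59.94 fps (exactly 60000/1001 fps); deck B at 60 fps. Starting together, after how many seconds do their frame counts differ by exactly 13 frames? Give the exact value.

13013/60 seconds

The gap grows by |60 − 60000/1001| = 60/1001 frames per second.
Time for a 13-frame gap: 13 ÷ (60/1001) = 13013/60 s.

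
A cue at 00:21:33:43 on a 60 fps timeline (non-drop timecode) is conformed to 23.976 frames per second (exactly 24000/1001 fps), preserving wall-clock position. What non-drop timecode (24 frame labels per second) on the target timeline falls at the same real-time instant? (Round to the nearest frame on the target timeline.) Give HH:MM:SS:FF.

Source frame index: (0×3600 + 21×60 + 33) × 60 + 43 = 77623.
Real time: 77623 / (60) = 77623/60 s.
Target frame: (77623/60) × (24000/1001) = 341200/11 ≈ 31018.182 → 31018.
At 24 labels/s: frame 31018 → 00:21:32:10.

00:21:32:10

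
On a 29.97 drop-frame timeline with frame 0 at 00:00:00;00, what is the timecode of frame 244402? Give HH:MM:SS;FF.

02:15:54;26

Each 10-minute DF block holds 10 × 60 × 30 − 9 × 2 = 17982 frames. 244402 ÷ 17982 → 13 full blocks, remainder 10636.
Within the partial block the first minute is 1800 frames and each further minute 1798, so 5 further minute boundaries passed. Total skipped labels = 18 × 13 + 2 × 5 = 244.
Non-drop label index = 244402 + 244 = 244646; at 30 labels/s that is 02:15:54:26, i.e. DF 02:15:54;26.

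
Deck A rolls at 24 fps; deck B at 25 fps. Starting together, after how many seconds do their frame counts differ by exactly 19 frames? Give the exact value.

19 seconds

The gap grows by |25 − 24| = 1 frame per second.
Time for a 19-frame gap: 19 ÷ (1) = 19 s.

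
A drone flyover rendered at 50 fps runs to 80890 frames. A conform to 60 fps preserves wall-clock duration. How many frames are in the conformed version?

97068 frames

Target frames = source frames × (target rate / source rate) = 80890 × (60)/(50) = 80890 × 6/5 = 97068.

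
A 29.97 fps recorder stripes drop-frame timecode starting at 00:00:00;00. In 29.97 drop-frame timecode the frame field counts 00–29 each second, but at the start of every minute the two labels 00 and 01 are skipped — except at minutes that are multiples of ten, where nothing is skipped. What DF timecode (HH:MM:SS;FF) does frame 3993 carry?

Ten DF minutes hold 17982 frames, so frame 3993 lies in block 0 (frames 0–17981) with 3993 frames into that block.
The block's first minute is 1800 frames and the rest 1798 each; 3993 frames reaches minute 2, so 0 × 18 + 2 × 2 = 4 labels have been skipped so far.
Adding those back, label number 3993 + 4 = 3997 at 30 labels/s is 133 s + 7 f = 0 h 2 min 13 s frame 7, i.e. 00:02:13;07.

00:02:13;07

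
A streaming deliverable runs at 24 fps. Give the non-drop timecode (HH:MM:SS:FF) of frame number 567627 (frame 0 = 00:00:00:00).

06:34:11:03

567627 ÷ 24 = 23651 full seconds, remainder 3 frames.
23651 s = 6 h 34 min 11 s.
Timecode: 06:34:11:03.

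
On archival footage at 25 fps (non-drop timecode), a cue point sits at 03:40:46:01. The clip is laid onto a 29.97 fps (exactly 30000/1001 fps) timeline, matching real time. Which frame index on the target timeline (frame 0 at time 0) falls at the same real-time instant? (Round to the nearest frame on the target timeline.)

frame 396984

Source frame index: (3×3600 + 40×60 + 46) × 25 + 1 = 331151.
Real time: 331151 / (25) = 331151/25 s.
Target frame: (331151/25) × (30000/1001) = 397381200/1001 ≈ 396984.216 → 396984.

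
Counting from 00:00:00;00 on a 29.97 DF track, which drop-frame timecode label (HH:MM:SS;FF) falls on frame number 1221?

Ten DF minutes hold 17982 frames, so frame 1221 lies in block 0 (frames 0–17981) with 1221 frames into that block.
The block's first minute is 1800 frames and the rest 1798 each; 1221 frames reaches minute 0, so 0 × 18 + 0 × 2 = 0 labels have been skipped so far.
Adding those back, label number 1221 + 0 = 1221 at 30 labels/s is 40 s + 21 f = 0 h 0 min 40 s frame 21, i.e. 00:00:40;21.

00:00:40;21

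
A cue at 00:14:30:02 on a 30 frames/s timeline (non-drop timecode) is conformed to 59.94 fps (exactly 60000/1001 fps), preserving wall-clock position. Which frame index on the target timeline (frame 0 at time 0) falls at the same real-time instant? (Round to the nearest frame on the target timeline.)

frame 52152

Source frame index: (0×3600 + 14×60 + 30) × 30 + 2 = 26102.
Real time: 26102 / (30) = 13051/15 s.
Target frame: (13051/15) × (60000/1001) = 52204000/1001 ≈ 52151.848 → 52152.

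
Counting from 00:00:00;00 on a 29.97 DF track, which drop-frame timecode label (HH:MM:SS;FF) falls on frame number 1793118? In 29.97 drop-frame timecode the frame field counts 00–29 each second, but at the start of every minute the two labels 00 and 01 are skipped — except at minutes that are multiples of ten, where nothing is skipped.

16:37:10;14

Each 10-minute DF block holds 10 × 60 × 30 − 9 × 2 = 17982 frames. 1793118 ÷ 17982 → 99 full blocks, remainder 12900.
Within the partial block the first minute is 1800 frames and each further minute 1798, so 7 further minute boundaries passed. Total skipped labels = 18 × 99 + 2 × 7 = 1796.
Non-drop label index = 1793118 + 1796 = 1794914; at 30 labels/s that is 16:37:10:14, i.e. DF 16:37:10;14.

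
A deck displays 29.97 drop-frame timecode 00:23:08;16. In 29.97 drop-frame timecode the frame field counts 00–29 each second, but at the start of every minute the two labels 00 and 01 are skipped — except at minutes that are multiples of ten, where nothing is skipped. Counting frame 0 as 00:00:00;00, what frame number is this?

41614

Complete 10-minute blocks: 2, each 17982 frames → 35964.
Remaining 3 whole minutes in the current block: 1800 + 2 × 1798 = 5396 frames.
Within the current minute: 8 × 30 + 16 − 2 = 254 (labels ;00/;01 skipped at this minute). Total = 35964 + 5396 + 254 = 41614.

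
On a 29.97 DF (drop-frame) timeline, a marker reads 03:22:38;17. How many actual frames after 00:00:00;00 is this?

Complete 10-minute blocks: 20, each 17982 frames → 359640.
Remaining 2 whole minutes in the current block: 1800 + 1 × 1798 = 3598 frames.
Within the current minute: 38 × 30 + 17 − 2 = 1155 (labels ;00/;01 skipped at this minute). Total = 359640 + 3598 + 1155 = 364393.

364393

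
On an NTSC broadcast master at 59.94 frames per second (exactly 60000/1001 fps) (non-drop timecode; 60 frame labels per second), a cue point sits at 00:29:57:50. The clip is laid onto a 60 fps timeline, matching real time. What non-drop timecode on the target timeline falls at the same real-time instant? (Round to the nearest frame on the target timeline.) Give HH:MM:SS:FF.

Source frame index: (0×3600 + 29×60 + 57) × 60 + 50 = 107870.
Real time: 107870 / (60000/1001) = 10797787/6000 s.
Target frame: (10797787/6000) × (60) = 10797787/100 ≈ 107977.870 → 107978.
At 60 labels/s: frame 107978 → 00:29:59:38.

00:29:59:38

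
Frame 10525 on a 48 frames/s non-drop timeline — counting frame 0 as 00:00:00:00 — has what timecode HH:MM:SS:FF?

00:03:39:13

10525 ÷ 48 = 219 full seconds, remainder 13 frames.
219 s = 0 h 3 min 39 s.
Timecode: 00:03:39:13.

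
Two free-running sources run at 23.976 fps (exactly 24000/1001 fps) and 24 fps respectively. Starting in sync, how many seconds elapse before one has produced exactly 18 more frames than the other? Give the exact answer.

The gap grows by |24 − 24000/1001| = 24/1001 frames per second.
Time for a 18-frame gap: 18 ÷ (24/1001) = 750.75 s.

750.75 seconds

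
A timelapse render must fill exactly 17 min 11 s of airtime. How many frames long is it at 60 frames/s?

17 min 11 s = 1031 s.
Frames = 1031 × 60 = 61860.

61860 frames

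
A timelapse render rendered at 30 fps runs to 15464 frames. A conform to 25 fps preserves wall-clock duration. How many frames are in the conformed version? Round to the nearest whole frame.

12887 frames

Frames at target rate = 15464 × (25) / (30) = 38660/3 ≈ 12886.667.
Nearest whole frame: 12887.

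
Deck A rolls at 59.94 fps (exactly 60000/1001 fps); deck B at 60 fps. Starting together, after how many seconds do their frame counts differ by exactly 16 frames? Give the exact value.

4004/15 seconds

The gap grows by |60 − 60000/1001| = 60/1001 frames per second.
Time for a 16-frame gap: 16 ÷ (60/1001) = 4004/15 s.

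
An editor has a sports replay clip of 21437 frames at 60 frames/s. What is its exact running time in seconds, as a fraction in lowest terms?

Running time = 21437 ÷ (60) = 21437 × 1/60 = 21437/60 s.

21437/60 seconds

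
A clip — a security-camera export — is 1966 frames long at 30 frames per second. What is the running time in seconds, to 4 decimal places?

65.5333 seconds

Running time = 1966 × 1/30 = 983/15 s ≈ 65.5333 s.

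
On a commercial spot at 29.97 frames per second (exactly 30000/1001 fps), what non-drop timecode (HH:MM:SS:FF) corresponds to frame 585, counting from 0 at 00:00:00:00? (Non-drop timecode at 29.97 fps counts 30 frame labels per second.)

00:00:19:15

585 ÷ 30 = 19 full seconds, remainder 15 frames.
19 s = 0 h 0 min 19 s.
Timecode: 00:00:19:15.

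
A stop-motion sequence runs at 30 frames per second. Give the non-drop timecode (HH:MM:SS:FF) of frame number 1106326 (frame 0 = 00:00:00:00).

1106326 ÷ 30 = 36877 full seconds, remainder 16 frames.
36877 s = 10 h 14 min 37 s.
Timecode: 10:14:37:16.

10:14:37:16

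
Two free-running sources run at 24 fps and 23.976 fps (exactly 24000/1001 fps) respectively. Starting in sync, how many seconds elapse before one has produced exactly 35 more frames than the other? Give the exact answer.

The gap grows by |24000/1001 − 24| = 24/1001 frames per second.
Time for a 35-frame gap: 35 ÷ (24/1001) = 35035/24 s.

35035/24 seconds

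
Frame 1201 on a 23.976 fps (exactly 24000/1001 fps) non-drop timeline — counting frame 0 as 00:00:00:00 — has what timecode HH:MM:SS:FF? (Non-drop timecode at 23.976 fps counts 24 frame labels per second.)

00:00:50:01

1201 ÷ 24 = 50 full seconds, remainder 1 frame.
50 s = 0 h 0 min 50 s.
Timecode: 00:00:50:01.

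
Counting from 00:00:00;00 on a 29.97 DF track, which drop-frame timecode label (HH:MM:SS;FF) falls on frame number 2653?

Each 10-minute DF block holds 10 × 60 × 30 − 9 × 2 = 17982 frames. 2653 ÷ 17982 → 0 full blocks, remainder 2653.
Within the partial block the first minute is 1800 frames and each further minute 1798, so 1 further minute boundary passed. Total skipped labels = 18 × 0 + 2 × 1 = 2.
Non-drop label index = 2653 + 2 = 2655; at 30 labels/s that is 00:01:28:15, i.e. DF 00:01:28;15.

00:01:28;15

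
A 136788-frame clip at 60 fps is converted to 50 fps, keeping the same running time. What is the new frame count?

113990 frames

Target frames = source frames × (target rate / source rate) = 136788 × (50)/(60) = 136788 × 5/6 = 113990.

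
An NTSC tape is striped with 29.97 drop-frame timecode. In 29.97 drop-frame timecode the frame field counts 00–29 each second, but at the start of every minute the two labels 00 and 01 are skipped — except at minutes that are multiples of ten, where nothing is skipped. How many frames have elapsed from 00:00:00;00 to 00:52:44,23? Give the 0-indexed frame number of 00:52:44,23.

Complete 10-minute blocks: 5, each 17982 frames → 89910.
Remaining 2 whole minutes in the current block: 1800 + 1 × 1798 = 3598 frames.
Within the current minute: 44 × 30 + 23 − 2 = 1341 (labels ;00/;01 skipped at this minute). Total = 89910 + 3598 + 1341 = 94849.

94849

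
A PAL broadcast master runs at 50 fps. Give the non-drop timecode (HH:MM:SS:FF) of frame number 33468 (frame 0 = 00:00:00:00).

00:11:09:18

33468 ÷ 50 = 669 full seconds, remainder 18 frames.
669 s = 0 h 11 min 9 s.
Timecode: 00:11:09:18.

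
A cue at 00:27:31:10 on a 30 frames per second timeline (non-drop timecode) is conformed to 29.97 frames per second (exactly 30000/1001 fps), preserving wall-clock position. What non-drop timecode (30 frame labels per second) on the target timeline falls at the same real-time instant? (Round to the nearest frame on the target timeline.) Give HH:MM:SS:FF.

00:27:29:21

Source frame index: (0×3600 + 27×60 + 31) × 30 + 10 = 49540.
Real time: 49540 / (30) = 4954/3 s.
Target frame: (4954/3) × (30000/1001) = 49540000/1001 ≈ 49490.509 → 49491.
At 30 labels/s: frame 49491 → 00:27:29:21.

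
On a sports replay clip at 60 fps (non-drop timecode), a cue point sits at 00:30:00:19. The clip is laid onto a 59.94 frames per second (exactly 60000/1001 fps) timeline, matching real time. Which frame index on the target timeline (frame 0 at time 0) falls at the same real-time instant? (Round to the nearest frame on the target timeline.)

frame 107911

Source frame index: (0×3600 + 30×60 + 0) × 60 + 19 = 108019.
Real time: 108019 / (60) = 108019/60 s.
Target frame: (108019/60) × (60000/1001) = 108019000/1001 ≈ 107911.089 → 107911.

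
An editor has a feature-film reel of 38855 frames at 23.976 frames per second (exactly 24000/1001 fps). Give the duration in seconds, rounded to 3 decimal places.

Running time = 38855 × 1001/24000 = 7778771/4800 s ≈ 1620.577 s.

1620.577 seconds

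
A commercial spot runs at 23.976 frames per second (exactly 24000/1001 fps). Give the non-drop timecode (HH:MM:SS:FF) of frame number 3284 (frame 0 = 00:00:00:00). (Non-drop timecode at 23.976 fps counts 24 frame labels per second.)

00:02:16:20

3284 ÷ 24 = 136 full seconds, remainder 20 frames.
136 s = 0 h 2 min 16 s.
Timecode: 00:02:16:20.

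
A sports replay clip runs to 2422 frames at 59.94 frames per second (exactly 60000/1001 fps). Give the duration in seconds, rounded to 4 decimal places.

40.4070 seconds

Running time = 2422 × 1001/60000 = 1212211/30000 s ≈ 40.4070 s.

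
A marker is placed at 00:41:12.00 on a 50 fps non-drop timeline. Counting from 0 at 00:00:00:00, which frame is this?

frame 123600

Total seconds to the label: (0 × 3600 + 41 × 60 + 12) = 2472.
Frame index = 2472 × 50 + 0 = 123600.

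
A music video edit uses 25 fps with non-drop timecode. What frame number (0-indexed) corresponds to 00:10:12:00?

15300

Total seconds to the label: (0 × 3600 + 10 × 60 + 12) = 612.
Frame index = 612 × 25 + 0 = 15300.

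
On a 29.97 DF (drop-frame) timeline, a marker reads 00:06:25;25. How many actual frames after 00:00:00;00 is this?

As if non-drop at 30 labels/s: (0 × 3600 + 6 × 60 + 25) × 30 + 25 = 11575.
Minute boundaries passed: 6; those not divisible by 10: 6 − 0 = 6; dropped labels = 2 × 6 = 12.
Actual frame index = 11575 − 12 = 11563.

11563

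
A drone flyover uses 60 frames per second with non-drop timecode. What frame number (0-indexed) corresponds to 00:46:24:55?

Total seconds to the label: (0 × 3600 + 46 × 60 + 24) = 2784.
Frame index = 2784 × 60 + 55 = 167095.

frame 167095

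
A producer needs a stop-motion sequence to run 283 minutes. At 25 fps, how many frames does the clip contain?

424500 frames

283 min = 16980 s.
Frames = 16980 × 25 = 424500.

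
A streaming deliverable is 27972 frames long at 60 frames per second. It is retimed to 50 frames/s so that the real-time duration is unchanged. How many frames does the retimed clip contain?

Target frames = source frames × (target rate / source rate) = 27972 × (50)/(60) = 27972 × 5/6 = 23310.

23310 frames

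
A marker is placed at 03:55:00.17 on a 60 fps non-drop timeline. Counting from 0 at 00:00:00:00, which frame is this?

Total seconds to the label: (3 × 3600 + 55 × 60 + 0) = 14100.
Frame index = 14100 × 60 + 17 = 846017.

frame 846017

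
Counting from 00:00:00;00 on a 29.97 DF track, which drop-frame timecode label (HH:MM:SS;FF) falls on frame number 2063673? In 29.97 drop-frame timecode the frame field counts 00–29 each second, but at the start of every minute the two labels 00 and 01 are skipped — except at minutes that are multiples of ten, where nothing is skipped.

Each 10-minute DF block holds 10 × 60 × 30 − 9 × 2 = 17982 frames. 2063673 ÷ 17982 → 114 full blocks, remainder 13725.
Within the partial block the first minute is 1800 frames and each further minute 1798, so 7 further minute boundaries passed. Total skipped labels = 18 × 114 + 2 × 7 = 2066.
Non-drop label index = 2063673 + 2066 = 2065739; at 30 labels/s that is 19:07:37:29, i.e. DF 19:07:37;29.

19:07:37;29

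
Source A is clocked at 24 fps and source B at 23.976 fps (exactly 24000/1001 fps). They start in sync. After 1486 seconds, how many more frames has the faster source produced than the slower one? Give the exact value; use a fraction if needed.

A emits 24 × 1486 = 35664 frames; B emits 24000/1001 × 1486 = 35664000/1001.
Difference = 35664/1001 frames (≈ 35.6284); B is behind A.

35664/1001 frames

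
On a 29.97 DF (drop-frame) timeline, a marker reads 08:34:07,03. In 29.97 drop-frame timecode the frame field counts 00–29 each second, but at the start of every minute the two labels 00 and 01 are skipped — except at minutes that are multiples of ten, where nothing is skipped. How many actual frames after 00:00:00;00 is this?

924487

Complete 10-minute blocks: 51, each 17982 frames → 917082.
Remaining 4 whole minutes in the current block: 1800 + 3 × 1798 = 7194 frames.
Within the current minute: 7 × 30 + 3 − 2 = 211 (labels ;00/;01 skipped at this minute). Total = 917082 + 7194 + 211 = 924487.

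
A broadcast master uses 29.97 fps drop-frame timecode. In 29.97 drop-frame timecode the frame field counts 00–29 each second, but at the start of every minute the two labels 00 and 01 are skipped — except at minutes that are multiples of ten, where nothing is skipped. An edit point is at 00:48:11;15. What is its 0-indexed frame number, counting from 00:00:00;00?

86657

Complete 10-minute blocks: 4, each 17982 frames → 71928.
Remaining 8 whole minutes in the current block: 1800 + 7 × 1798 = 14386 frames.
Within the current minute: 11 × 30 + 15 − 2 = 343 (labels ;00/;01 skipped at this minute). Total = 71928 + 14386 + 343 = 86657.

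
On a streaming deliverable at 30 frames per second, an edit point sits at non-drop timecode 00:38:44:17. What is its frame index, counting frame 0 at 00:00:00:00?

Total seconds to the label: (0 × 3600 + 38 × 60 + 44) = 2324.
Frame index = 2324 × 30 + 17 = 69737.

frame 69737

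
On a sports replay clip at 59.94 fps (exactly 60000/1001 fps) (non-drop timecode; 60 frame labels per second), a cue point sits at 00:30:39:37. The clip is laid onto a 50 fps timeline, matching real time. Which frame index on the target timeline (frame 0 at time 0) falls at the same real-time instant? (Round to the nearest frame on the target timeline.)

Source frame index: (0×3600 + 30×60 + 39) × 60 + 37 = 110377.
Real time: 110377 / (60000/1001) = 110487377/60000 s.
Target frame: (110487377/60000) × (50) = 110487377/1200 ≈ 92072.814 → 92073.

frame 92073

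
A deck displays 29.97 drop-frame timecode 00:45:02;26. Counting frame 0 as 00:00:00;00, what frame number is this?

As if non-drop at 30 labels/s: (0 × 3600 + 45 × 60 + 2) × 30 + 26 = 81086.
Minute boundaries passed: 45; those not divisible by 10: 45 − 4 = 41; dropped labels = 2 × 41 = 82.
Actual frame index = 81086 − 82 = 81004.

81004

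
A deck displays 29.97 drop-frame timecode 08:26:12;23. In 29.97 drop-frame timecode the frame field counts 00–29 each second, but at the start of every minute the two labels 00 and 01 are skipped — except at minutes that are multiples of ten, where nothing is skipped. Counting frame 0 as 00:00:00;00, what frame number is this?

Complete 10-minute blocks: 50, each 17982 frames → 899100.
Remaining 6 whole minutes in the current block: 1800 + 5 × 1798 = 10790 frames.
Within the current minute: 12 × 30 + 23 − 2 = 381 (labels ;00/;01 skipped at this minute). Total = 899100 + 10790 + 381 = 910271.

910271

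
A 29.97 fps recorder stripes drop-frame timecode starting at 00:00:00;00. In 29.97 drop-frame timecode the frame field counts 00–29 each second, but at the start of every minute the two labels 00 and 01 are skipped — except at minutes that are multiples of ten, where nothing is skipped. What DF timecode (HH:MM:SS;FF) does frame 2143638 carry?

19:52:06;04

Ten DF minutes hold 17982 frames, so frame 2143638 lies in block 119 (frames 2139858–2157839) with 3780 frames into that block.
The block's first minute is 1800 frames and the rest 1798 each; 3780 frames reaches minute 2, so 119 × 18 + 2 × 2 = 2146 labels have been skipped so far.
Adding those back, label number 2143638 + 2146 = 2145784 at 30 labels/s is 71526 s + 4 f = 19 h 52 min 6 s frame 4, i.e. 19:52:06;04.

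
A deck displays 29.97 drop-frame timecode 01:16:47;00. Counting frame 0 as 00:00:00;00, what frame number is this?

138072

As if non-drop at 30 labels/s: (1 × 3600 + 16 × 60 + 47) × 30 + 0 = 138210.
Minute boundaries passed: 76; those not divisible by 10: 76 − 7 = 69; dropped labels = 2 × 69 = 138.
Actual frame index = 138210 − 138 = 138072.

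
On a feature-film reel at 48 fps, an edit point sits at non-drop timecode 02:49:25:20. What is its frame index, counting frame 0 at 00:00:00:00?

Total seconds to the label: (2 × 3600 + 49 × 60 + 25) = 10165.
Frame index = 10165 × 48 + 20 = 487940.

frame 487940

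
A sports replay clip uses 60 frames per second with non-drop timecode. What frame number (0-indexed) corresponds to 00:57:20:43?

Total seconds to the label: (0 × 3600 + 57 × 60 + 20) = 3440.
Frame index = 3440 × 60 + 43 = 206443.

206443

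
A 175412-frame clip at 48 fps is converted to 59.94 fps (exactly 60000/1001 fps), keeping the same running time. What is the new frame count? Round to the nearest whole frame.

219046 frames

Frames at target rate = 175412 × (60000/1001) / (48) = 219265000/1001 ≈ 219045.954.
Nearest whole frame: 219046.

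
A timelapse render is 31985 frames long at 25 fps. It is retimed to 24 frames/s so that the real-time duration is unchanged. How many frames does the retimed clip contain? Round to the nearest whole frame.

Frames at target rate = 31985 × (24) / (25) = 153528/5 ≈ 30705.600.
Nearest whole frame: 30706.

30706 frames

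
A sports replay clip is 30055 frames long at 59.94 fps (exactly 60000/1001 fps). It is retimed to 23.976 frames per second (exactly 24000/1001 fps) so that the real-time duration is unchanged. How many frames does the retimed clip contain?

Target frames = source frames × (target rate / source rate) = 30055 × (24000/1001)/(60000/1001) = 30055 × 2/5 = 12022.

12022 frames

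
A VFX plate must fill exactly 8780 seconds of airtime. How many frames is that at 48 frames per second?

Frames = 8780 × 48 = 421440.

421440 frames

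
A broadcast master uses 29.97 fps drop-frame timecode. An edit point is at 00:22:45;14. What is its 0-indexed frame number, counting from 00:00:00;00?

40924

As if non-drop at 30 labels/s: (0 × 3600 + 22 × 60 + 45) × 30 + 14 = 40964.
Minute boundaries passed: 22; those not divisible by 10: 22 − 2 = 20; dropped labels = 2 × 20 = 40.
Actual frame index = 40964 − 40 = 40924.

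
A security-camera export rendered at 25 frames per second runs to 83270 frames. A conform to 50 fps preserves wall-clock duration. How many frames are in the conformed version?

Target frames = source frames × (target rate / source rate) = 83270 × (50)/(25) = 83270 × 2 = 166540.

166540 frames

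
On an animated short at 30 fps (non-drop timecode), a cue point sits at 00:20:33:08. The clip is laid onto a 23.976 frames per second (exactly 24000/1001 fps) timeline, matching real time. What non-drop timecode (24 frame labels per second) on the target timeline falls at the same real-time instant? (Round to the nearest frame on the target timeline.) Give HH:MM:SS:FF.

00:20:32:01

Source frame index: (0×3600 + 20×60 + 33) × 30 + 8 = 36998.
Real time: 36998 / (30) = 18499/15 s.
Target frame: (18499/15) × (24000/1001) = 2276800/77 ≈ 29568.831 → 29569.
At 24 labels/s: frame 29569 → 00:20:32:01.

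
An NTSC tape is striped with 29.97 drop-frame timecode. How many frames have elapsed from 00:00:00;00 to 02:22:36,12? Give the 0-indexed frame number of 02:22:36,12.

256436

Complete 10-minute blocks: 14, each 17982 frames → 251748.
Remaining 2 whole minutes in the current block: 1800 + 1 × 1798 = 3598 frames.
Within the current minute: 36 × 30 + 12 − 2 = 1090 (labels ;00/;01 skipped at this minute). Total = 251748 + 3598 + 1090 = 256436.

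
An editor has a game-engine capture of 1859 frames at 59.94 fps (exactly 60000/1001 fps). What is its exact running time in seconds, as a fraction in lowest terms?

1860859/60000 seconds

Running time = 1859 ÷ (60000/1001) = 1859 × 1001/60000 = 1860859/60000 s.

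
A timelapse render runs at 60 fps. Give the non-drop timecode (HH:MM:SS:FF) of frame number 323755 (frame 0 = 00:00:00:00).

323755 ÷ 60 = 5395 full seconds, remainder 55 frames.
5395 s = 1 h 29 min 55 s.
Timecode: 01:29:55:55.

01:29:55:55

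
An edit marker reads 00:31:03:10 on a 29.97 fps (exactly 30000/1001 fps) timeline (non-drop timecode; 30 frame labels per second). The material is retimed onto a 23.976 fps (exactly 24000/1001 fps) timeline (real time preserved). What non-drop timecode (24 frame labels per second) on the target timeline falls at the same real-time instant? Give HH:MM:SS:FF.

00:31:03:08

Source frame index: (0×3600 + 31×60 + 3) × 30 + 10 = 55900.
Real time: 55900 / (30000/1001) = 559559/300 s.
Target frame: (559559/300) × (24000/1001) = 44720.
At 24 labels/s: frame 44720 → 00:31:03:08.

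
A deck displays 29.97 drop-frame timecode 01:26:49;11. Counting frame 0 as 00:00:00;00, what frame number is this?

As if non-drop at 30 labels/s: (1 × 3600 + 26 × 60 + 49) × 30 + 11 = 156281.
Minute boundaries passed: 86; those not divisible by 10: 86 − 8 = 78; dropped labels = 2 × 78 = 156.
Actual frame index = 156281 − 156 = 156125.

156125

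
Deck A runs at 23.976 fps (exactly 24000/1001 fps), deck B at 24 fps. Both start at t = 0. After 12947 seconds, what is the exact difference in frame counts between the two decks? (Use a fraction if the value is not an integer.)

A emits 24000/1001 × 12947 = 28248000/91 frames; B emits 24 × 12947 = 310728.
Difference = 28248/91 frames (≈ 310.4176); B is ahead of A.

28248/91 frames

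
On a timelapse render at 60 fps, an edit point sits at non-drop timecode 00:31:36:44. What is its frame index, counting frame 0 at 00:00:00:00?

frame 113804

Total seconds to the label: (0 × 3600 + 31 × 60 + 36) = 1896.
Frame index = 1896 × 60 + 44 = 113804.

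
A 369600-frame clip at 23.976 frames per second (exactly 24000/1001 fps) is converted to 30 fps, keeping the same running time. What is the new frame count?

462462 frames

Target frames = source frames × (target rate / source rate) = 369600 × (30)/(24000/1001) = 369600 × 1001/800 = 462462.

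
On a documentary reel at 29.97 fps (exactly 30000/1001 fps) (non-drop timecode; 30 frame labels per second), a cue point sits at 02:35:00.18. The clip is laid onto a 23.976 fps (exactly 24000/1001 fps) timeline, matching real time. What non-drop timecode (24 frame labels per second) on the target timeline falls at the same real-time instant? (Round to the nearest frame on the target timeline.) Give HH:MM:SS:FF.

02:35:00:14

Source frame index: (2×3600 + 35×60 + 0) × 30 + 18 = 279018.
Real time: 279018 / (30000/1001) = 46549503/5000 s.
Target frame: (46549503/5000) × (24000/1001) = 1116072/5 ≈ 223214.400 → 223214.
At 24 labels/s: frame 223214 → 02:35:00:14.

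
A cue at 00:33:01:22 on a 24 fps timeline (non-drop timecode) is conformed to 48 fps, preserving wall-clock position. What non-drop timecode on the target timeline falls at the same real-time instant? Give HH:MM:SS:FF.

Source frame index: (0×3600 + 33×60 + 1) × 24 + 22 = 47566.
Real time: 47566 / (24) = 23783/12 s.
Target frame: (23783/12) × (48) = 95132.
At 48 labels/s: frame 95132 → 00:33:01:44.

00:33:01:44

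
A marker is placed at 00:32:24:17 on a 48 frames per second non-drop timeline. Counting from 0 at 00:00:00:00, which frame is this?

frame 93329

Total seconds to the label: (0 × 3600 + 32 × 60 + 24) = 1944.
Frame index = 1944 × 48 + 17 = 93329.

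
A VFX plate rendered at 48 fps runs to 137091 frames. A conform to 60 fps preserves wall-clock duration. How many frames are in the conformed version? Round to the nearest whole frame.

171364 frames

Frames at target rate = 137091 × (60) / (48) = 685455/4 ≈ 171363.750.
Nearest whole frame: 171364.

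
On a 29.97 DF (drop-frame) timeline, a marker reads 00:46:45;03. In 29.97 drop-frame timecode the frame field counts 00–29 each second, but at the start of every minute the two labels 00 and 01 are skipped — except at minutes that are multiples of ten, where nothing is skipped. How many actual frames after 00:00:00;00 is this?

As if non-drop at 30 labels/s: (0 × 3600 + 46 × 60 + 45) × 30 + 3 = 84153.
Minute boundaries passed: 46; those not divisible by 10: 46 − 4 = 42; dropped labels = 2 × 42 = 84.
Actual frame index = 84153 − 84 = 84069.

84069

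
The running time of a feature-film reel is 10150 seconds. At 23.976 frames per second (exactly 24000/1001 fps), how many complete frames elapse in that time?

Frames = 10150 × 24000/1001 = 34800000/143 ≈ 243356.6434.
Complete frames: 243356.

243356 frames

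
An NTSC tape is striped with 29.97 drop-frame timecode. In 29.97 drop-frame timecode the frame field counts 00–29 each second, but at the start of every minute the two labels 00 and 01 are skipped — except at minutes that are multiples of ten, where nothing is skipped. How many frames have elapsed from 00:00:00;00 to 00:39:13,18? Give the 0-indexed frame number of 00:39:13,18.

70536

Complete 10-minute blocks: 3, each 17982 frames → 53946.
Remaining 9 whole minutes in the current block: 1800 + 8 × 1798 = 16184 frames.
Within the current minute: 13 × 30 + 18 − 2 = 406 (labels ;00/;01 skipped at this minute). Total = 53946 + 16184 + 406 = 70536.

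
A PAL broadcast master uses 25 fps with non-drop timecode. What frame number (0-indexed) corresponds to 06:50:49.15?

frame 616240

Total seconds to the label: (6 × 3600 + 50 × 60 + 49) = 24649.
Frame index = 24649 × 25 + 15 = 616240.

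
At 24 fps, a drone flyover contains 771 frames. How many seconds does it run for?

32.125 seconds

Running time = 771 / (24) = 32.125 s.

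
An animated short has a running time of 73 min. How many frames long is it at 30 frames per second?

131400 frames

73 min = 4380 s.
Frames = 4380 × 30 = 131400.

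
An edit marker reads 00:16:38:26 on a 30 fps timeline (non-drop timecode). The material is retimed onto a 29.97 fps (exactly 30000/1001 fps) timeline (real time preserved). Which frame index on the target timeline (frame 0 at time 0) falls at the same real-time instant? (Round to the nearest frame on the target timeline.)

frame 29936

Source frame index: (0×3600 + 16×60 + 38) × 30 + 26 = 29966.
Real time: 29966 / (30) = 14983/15 s.
Target frame: (14983/15) × (30000/1001) = 29966000/1001 ≈ 29936.064 → 29936.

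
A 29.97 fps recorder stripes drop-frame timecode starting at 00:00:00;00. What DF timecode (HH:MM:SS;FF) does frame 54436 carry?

00:30:16;10

Ten DF minutes hold 17982 frames, so frame 54436 lies in block 3 (frames 53946–71927) with 490 frames into that block.
The block's first minute is 1800 frames and the rest 1798 each; 490 frames reaches minute 0, so 3 × 18 + 0 × 2 = 54 labels have been skipped so far.
Adding those back, label number 54436 + 54 = 54490 at 30 labels/s is 1816 s + 10 f = 0 h 30 min 16 s frame 10, i.e. 00:30:16;10.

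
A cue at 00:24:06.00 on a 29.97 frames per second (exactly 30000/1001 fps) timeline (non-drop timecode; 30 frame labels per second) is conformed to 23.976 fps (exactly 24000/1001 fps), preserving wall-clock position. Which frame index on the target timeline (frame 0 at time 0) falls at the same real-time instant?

frame 34704

Source frame index: (0×3600 + 24×60 + 6) × 30 + 0 = 43380.
Real time: 43380 / (30000/1001) = 723723/500 s.
Target frame: (723723/500) × (24000/1001) = 34704.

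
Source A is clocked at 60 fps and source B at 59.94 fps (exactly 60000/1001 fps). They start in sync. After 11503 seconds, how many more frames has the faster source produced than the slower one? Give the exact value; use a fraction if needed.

A emits 60 × 11503 = 690180 frames; B emits 60000/1001 × 11503 = 690180000/1001.
Difference = 690180/1001 frames (≈ 689.4905); B is behind A.

690180/1001 frames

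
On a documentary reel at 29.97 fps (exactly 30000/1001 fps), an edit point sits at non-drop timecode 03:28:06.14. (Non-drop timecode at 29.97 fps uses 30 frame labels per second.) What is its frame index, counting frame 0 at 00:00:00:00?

frame 374594

Total seconds to the label: (3 × 3600 + 28 × 60 + 6) = 12486.
Frame index = 12486 × 30 + 14 = 374594.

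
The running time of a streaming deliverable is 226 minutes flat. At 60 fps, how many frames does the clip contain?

226 min = 13560 s.
Frames = 13560 × 60 = 813600.

813600 frames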